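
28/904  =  7/226 = 0.03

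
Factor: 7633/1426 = 2^(- 1)*17^1 *23^(  -  1 )*31^( - 1) * 449^1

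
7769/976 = 7769/976 = 7.96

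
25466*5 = 127330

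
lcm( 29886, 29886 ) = 29886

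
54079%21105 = 11869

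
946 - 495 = 451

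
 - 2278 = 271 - 2549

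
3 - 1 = 2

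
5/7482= 5/7482 = 0.00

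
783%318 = 147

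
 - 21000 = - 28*750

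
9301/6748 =1+2553/6748 = 1.38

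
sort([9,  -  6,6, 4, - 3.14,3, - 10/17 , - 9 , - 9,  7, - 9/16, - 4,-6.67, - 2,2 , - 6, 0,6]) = [- 9, - 9, - 6.67,-6, - 6, - 4, - 3.14, - 2, - 10/17, - 9/16,0, 2,3,4,6,6,7, 9] 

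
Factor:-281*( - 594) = 166914 = 2^1*3^3*11^1*281^1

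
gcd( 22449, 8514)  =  3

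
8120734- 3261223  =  4859511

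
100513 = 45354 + 55159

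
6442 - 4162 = 2280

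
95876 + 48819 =144695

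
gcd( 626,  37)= 1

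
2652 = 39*68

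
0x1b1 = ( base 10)433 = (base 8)661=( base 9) 531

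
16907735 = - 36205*( - 467) 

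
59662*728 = 43433936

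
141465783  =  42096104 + 99369679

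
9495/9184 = 9495/9184 = 1.03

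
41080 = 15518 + 25562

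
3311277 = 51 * 64927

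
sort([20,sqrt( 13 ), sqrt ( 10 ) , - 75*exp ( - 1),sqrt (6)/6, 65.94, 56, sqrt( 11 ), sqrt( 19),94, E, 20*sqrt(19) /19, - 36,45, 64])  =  [ - 36 , - 75*exp( - 1), sqrt( 6)/6 , E, sqrt( 10 ),  sqrt( 11), sqrt ( 13), sqrt (19 ), 20*sqrt(19 ) /19, 20, 45,56, 64,65.94,94] 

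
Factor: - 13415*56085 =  - 3^1*5^2*2683^1 * 3739^1 = - 752380275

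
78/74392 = 39/37196 = 0.00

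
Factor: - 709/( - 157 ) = 157^(-1 )*709^1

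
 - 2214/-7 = 316  +  2/7 = 316.29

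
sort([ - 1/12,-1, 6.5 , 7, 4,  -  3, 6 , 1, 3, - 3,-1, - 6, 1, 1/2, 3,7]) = [  -  6, - 3,-3, - 1, - 1, - 1/12 , 1/2,1,1,3, 3, 4, 6,6.5,7, 7]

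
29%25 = 4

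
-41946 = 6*(-6991)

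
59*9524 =561916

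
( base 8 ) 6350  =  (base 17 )b76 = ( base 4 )303220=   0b110011101000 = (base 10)3304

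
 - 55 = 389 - 444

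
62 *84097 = 5214014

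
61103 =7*8729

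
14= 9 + 5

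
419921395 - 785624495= - 365703100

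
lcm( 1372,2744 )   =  2744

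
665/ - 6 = - 665/6 = - 110.83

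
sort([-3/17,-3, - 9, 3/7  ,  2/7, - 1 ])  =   [ - 9, - 3,  -  1, - 3/17, 2/7,3/7]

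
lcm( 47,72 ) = 3384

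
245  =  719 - 474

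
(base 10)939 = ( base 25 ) 1CE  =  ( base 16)3AB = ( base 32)tb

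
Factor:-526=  - 2^1*263^1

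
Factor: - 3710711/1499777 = - 1051^( - 1)*1427^( - 1)*3710711^1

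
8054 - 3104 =4950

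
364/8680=13/310 = 0.04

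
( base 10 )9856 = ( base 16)2680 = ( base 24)h2g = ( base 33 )91M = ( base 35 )81l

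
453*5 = 2265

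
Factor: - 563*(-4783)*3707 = 11^1*337^1*563^1*4783^1 = 9982317103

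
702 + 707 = 1409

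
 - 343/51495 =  - 1 + 51152/51495 =- 0.01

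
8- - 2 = 10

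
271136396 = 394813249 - 123676853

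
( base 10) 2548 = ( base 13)1210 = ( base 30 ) 2os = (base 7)10300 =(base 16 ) 9F4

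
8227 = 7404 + 823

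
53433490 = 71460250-18026760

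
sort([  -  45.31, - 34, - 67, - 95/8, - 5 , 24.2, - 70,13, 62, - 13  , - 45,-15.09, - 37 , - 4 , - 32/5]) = [  -  70, - 67, - 45.31 , - 45 ,  -  37,-34, - 15.09, - 13, - 95/8, - 32/5,-5 , - 4, 13,  24.2, 62]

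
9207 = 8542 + 665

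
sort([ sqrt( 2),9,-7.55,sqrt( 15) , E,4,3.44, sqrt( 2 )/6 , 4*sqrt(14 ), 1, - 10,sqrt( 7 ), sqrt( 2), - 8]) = [ - 10, - 8, - 7.55, sqrt( 2)/6,  1,sqrt( 2),sqrt(2),sqrt( 7),E,3.44,sqrt( 15),4,9,4* sqrt (14)]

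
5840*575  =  3358000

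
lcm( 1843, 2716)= 51604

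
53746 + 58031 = 111777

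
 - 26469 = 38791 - 65260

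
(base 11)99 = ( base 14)7a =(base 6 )300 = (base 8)154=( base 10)108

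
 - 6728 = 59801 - 66529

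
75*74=5550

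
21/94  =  21/94  =  0.22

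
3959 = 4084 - 125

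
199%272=199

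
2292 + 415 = 2707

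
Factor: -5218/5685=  -2^1*3^( - 1 )*5^( - 1)*379^( - 1)*2609^1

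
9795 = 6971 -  - 2824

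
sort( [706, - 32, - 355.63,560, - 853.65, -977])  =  [-977,  -  853.65, - 355.63, - 32, 560, 706 ] 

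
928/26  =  35 + 9/13 = 35.69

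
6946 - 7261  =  -315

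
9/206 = 9/206 =0.04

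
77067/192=401 + 25/64 = 401.39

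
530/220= 2  +  9/22 = 2.41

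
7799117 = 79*98723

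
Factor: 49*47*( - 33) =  - 3^1* 7^2 *11^1*47^1 = -75999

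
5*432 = 2160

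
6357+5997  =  12354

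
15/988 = 15/988 = 0.02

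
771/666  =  1 + 35/222  =  1.16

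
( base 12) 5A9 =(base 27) 14c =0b1101010001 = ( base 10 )849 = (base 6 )3533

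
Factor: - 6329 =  - 6329^1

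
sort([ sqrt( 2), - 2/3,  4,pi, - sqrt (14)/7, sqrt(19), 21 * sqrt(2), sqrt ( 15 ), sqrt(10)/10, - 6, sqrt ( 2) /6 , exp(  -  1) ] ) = [ - 6,  -  2/3,  -  sqrt (14) /7, sqrt( 2)/6,  sqrt( 10)/10, exp( - 1 ), sqrt( 2 ),pi, sqrt(15),4, sqrt( 19),21 * sqrt( 2)]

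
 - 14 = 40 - 54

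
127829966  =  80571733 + 47258233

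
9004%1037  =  708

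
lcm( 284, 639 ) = 2556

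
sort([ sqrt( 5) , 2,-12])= [ - 12,  2, sqrt(  5)]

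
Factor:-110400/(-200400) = 92/167 = 2^2  *23^1* 167^(- 1) 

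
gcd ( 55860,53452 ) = 28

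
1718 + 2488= 4206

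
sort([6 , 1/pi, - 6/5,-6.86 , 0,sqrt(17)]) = [ - 6.86,-6/5,0,  1/pi,sqrt(17 ),6 ]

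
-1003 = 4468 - 5471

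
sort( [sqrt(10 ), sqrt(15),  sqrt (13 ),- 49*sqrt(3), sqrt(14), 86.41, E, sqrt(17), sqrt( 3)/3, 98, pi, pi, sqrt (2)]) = [ - 49* sqrt(3 ), sqrt( 3 )/3, sqrt(2), E, pi,pi, sqrt( 10 ), sqrt( 13),sqrt(14),sqrt( 15 ), sqrt( 17),86.41,98]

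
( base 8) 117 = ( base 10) 79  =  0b1001111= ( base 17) 4b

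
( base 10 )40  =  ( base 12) 34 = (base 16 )28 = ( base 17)26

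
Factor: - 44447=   -  13^2 *263^1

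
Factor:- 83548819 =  - 83548819^1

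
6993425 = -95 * ( - 73615)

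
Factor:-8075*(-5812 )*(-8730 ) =-2^3*3^2*5^3*17^1*19^1 * 97^1 * 1453^1 = - 409715487000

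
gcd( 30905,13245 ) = 4415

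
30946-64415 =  -33469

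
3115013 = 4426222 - 1311209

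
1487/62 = 1487/62 = 23.98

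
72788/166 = 36394/83 = 438.48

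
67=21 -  - 46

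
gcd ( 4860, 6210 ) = 270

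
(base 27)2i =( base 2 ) 1001000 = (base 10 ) 72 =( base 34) 24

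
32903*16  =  526448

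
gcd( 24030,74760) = 2670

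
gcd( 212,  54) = 2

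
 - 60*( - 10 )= 600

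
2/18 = 1/9 =0.11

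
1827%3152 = 1827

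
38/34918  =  19/17459 = 0.00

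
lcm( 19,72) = 1368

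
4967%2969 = 1998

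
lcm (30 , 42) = 210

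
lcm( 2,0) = 0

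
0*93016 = 0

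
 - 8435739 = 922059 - 9357798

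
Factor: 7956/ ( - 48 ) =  - 2^ ( - 2 )*3^1*13^1*17^1  =  - 663/4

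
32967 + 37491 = 70458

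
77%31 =15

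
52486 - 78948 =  - 26462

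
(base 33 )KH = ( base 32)L5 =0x2A5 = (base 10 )677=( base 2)1010100101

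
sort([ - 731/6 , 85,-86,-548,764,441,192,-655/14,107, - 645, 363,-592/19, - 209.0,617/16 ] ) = [-645 , -548,-209.0,-731/6,-86,-655/14, - 592/19, 617/16,85, 107,192,363, 441,764]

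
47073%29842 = 17231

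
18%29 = 18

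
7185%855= 345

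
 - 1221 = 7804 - 9025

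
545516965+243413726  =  788930691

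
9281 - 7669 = 1612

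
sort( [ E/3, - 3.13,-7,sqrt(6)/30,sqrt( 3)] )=[ - 7, - 3.13, sqrt( 6)/30,  E/3,sqrt( 3)]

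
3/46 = 3/46 =0.07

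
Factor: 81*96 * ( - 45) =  - 2^5*3^7*5^1 = - 349920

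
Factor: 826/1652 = 2^ (-1 ) =1/2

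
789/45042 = 263/15014 = 0.02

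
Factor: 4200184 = 2^3 * 163^1*3221^1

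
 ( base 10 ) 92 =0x5c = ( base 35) 2m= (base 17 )57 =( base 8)134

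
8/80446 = 4/40223=0.00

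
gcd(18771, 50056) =6257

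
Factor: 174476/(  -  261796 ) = - 53^1* 823^1 * 65449^(-1) = -  43619/65449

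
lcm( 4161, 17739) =337041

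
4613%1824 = 965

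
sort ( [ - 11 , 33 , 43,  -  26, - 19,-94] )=[ - 94, - 26, - 19,  -  11,33,  43]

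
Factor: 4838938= 2^1*13^1 * 186113^1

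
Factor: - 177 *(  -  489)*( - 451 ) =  - 39035403 = - 3^2*11^1  *  41^1*59^1 * 163^1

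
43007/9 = 4778 + 5/9=4778.56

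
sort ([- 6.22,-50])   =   [-50,-6.22]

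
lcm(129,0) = 0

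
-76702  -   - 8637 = -68065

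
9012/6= 1502= 1502.00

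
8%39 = 8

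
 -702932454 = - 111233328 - 591699126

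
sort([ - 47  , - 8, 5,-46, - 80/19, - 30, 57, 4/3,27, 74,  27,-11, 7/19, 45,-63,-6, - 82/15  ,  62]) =[ - 63,-47, - 46, - 30, - 11,-8, - 6, - 82/15, - 80/19, 7/19, 4/3, 5, 27,27,  45, 57, 62, 74]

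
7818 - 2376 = 5442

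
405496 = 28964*14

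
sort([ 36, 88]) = [36, 88 ]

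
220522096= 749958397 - 529436301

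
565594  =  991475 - 425881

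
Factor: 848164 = 2^2*17^1*12473^1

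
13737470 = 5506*2495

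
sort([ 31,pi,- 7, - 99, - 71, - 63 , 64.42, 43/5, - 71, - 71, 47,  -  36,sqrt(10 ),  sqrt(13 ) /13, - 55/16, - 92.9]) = [  -  99,- 92.9,  -  71, - 71,- 71, - 63, -36 ,  -  7,-55/16, sqrt( 13)/13,  pi,sqrt(10),  43/5,31,47,64.42 ]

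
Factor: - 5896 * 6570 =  - 2^4*3^2*5^1*11^1  *67^1*73^1 = - 38736720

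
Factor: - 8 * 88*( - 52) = 36608=2^8*11^1 * 13^1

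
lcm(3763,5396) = 285988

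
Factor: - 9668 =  - 2^2*2417^1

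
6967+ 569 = 7536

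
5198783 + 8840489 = 14039272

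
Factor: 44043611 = 3907^1* 11273^1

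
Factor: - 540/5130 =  - 2/19 = - 2^1*19^( - 1) 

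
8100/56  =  2025/14 = 144.64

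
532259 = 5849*91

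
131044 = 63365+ 67679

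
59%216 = 59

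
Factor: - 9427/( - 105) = 3^( - 1 )*5^( - 1 )*7^( - 1 )*11^1*857^1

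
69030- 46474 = 22556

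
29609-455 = 29154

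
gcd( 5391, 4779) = 9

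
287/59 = 4 + 51/59 = 4.86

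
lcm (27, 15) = 135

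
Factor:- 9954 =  - 2^1 * 3^2*7^1 * 79^1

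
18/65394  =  1/3633 = 0.00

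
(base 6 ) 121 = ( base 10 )49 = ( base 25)1O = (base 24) 21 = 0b110001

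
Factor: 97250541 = 3^1*37^1*876131^1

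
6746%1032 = 554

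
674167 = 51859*13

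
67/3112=67/3112 = 0.02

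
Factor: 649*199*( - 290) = -37453790 = - 2^1*5^1*11^1*29^1 *59^1*199^1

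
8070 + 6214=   14284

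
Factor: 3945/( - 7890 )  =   - 2^( - 1 ) = - 1/2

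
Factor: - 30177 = - 3^2 * 7^1*479^1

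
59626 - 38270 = 21356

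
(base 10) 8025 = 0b1111101011001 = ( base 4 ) 1331121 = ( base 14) 2CD3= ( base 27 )B06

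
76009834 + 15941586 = 91951420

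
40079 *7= 280553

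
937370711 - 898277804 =39092907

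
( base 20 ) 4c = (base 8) 134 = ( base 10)92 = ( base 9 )112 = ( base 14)68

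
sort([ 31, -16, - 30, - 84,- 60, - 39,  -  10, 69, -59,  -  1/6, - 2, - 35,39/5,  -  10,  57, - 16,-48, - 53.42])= [-84, - 60, -59,- 53.42, -48,  -  39, - 35, - 30, -16, - 16,  -  10,  -  10,-2,  -  1/6,39/5,31, 57,  69] 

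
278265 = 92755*3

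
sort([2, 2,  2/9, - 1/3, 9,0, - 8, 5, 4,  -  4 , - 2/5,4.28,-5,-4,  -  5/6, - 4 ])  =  [ - 8, - 5,  -  4, - 4, - 4 , - 5/6, - 2/5, - 1/3,0,2/9 , 2 , 2,  4,4.28,5 , 9]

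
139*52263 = 7264557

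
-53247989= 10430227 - 63678216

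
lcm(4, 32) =32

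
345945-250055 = 95890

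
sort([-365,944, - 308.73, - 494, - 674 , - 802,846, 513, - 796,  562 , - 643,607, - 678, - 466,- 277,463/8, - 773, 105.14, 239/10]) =[ - 802, - 796, - 773, - 678, - 674, - 643, - 494, - 466,-365,- 308.73, - 277 , 239/10 , 463/8, 105.14,  513,562,607, 846, 944]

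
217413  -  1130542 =  -  913129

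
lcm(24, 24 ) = 24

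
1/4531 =1/4531   =  0.00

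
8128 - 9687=  -  1559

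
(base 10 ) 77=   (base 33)2B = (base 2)1001101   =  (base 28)2L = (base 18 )45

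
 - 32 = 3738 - 3770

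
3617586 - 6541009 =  - 2923423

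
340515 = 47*7245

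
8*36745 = 293960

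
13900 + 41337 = 55237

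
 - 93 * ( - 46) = 4278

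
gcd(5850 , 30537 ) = 117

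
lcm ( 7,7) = 7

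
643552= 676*952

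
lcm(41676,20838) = 41676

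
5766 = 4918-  - 848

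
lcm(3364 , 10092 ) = 10092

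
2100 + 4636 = 6736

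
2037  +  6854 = 8891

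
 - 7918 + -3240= - 11158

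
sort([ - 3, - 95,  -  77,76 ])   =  [ - 95, -77, - 3,76 ]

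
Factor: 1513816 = 2^3 * 17^1*11131^1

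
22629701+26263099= 48892800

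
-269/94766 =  - 1 +94497/94766 = - 0.00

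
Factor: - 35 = - 5^1*7^1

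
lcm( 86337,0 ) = 0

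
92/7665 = 92/7665= 0.01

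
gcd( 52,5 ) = 1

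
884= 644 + 240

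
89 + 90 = 179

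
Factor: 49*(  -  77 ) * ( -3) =11319  =  3^1*7^3*11^1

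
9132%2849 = 585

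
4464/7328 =279/458  =  0.61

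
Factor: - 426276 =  - 2^2*3^3*3947^1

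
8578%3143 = 2292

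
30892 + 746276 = 777168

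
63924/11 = 5811 + 3/11 = 5811.27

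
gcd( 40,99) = 1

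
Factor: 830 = 2^1*5^1*83^1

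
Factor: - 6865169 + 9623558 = 2758389 = 3^1*97^1*9479^1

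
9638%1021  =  449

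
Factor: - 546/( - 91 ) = 6 = 2^1*3^1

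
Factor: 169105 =5^1 *31^1*1091^1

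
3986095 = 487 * 8185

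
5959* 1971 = 11745189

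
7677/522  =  853/58=14.71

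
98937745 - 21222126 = 77715619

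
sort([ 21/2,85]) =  [ 21/2,85] 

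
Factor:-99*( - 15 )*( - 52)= - 2^2*3^3*5^1*11^1*13^1 = - 77220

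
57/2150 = 57/2150 = 0.03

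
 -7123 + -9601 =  - 16724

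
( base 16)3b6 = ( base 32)TM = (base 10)950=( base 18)2GE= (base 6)4222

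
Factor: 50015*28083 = 3^1*5^1*7^1*11^1*23^1*37^1*1429^1= 1404571245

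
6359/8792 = 6359/8792 = 0.72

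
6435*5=32175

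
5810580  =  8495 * 684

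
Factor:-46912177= - 13^1* 101^1*35729^1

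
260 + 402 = 662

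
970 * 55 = 53350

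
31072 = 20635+10437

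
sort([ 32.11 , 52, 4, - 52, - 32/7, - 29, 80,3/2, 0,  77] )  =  [ - 52,  -  29,-32/7,0,3/2, 4,32.11, 52,77, 80 ]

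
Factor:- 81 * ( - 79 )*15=95985  =  3^5*5^1*79^1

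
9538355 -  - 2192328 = 11730683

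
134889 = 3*44963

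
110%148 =110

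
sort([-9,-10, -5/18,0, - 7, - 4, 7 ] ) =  [ - 10,-9,-7,-4,- 5/18,  0, 7 ]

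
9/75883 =9/75883 = 0.00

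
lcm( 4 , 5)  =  20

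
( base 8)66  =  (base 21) 2C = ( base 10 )54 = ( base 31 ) 1N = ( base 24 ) 26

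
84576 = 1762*48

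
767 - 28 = 739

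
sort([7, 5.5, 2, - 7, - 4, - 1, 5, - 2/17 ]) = [ - 7,- 4 ,-1, - 2/17, 2, 5, 5.5,7] 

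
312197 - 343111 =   -  30914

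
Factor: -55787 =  - 55787^1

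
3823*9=34407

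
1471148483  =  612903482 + 858245001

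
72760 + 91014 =163774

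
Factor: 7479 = 3^3*277^1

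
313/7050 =313/7050 =0.04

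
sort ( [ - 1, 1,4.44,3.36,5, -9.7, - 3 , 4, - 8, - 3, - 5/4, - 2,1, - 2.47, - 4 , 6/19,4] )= [ - 9.7,  -  8, - 4, - 3, - 3, - 2.47, - 2,  -  5/4, - 1, 6/19, 1,1,3.36, 4,4, 4.44, 5 ]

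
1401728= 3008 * 466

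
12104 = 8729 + 3375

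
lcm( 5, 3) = 15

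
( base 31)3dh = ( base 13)1671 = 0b110011100111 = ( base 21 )7a6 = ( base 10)3303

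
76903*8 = 615224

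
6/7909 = 6/7909 = 0.00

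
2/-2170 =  -1/1085=-0.00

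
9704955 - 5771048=3933907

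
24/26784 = 1/1116 =0.00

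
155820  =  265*588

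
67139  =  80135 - 12996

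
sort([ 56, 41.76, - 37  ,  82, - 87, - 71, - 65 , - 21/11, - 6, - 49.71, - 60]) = [ - 87,-71,- 65 , - 60,-49.71, - 37,-6, - 21/11, 41.76,56,82 ] 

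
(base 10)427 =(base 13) 26B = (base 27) fm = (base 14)227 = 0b110101011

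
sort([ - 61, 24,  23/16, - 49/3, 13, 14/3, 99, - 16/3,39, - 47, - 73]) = [ - 73, - 61,  -  47, - 49/3 ,-16/3,23/16, 14/3, 13 , 24 , 39, 99]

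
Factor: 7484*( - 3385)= -2^2*5^1*677^1*1871^1 = - 25333340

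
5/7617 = 5/7617 =0.00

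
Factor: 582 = 2^1 * 3^1*97^1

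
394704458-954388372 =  - 559683914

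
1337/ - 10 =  - 1337/10 = -133.70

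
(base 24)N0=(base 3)202110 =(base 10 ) 552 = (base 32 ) h8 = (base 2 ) 1000101000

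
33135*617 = 20444295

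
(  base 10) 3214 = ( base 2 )110010001110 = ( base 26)4jg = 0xC8E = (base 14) 1258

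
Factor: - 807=  -  3^1*269^1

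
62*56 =3472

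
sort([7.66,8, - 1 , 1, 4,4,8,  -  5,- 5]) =[-5, - 5, - 1, 1, 4, 4,7.66, 8, 8 ] 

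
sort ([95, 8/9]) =[ 8/9,95]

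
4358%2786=1572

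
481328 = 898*536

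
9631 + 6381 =16012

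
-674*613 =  - 413162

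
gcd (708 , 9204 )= 708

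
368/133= 368/133 = 2.77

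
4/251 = 4/251 = 0.02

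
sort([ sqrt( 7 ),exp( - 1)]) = [exp(  -  1),sqrt(7)]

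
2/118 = 1/59 = 0.02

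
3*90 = 270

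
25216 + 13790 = 39006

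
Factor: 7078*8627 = 61061906 = 2^1*3539^1*8627^1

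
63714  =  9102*7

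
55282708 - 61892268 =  - 6609560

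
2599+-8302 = - 5703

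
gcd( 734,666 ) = 2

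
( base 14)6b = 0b1011111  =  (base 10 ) 95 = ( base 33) 2T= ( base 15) 65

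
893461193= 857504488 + 35956705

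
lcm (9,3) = 9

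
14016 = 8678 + 5338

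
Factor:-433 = - 433^1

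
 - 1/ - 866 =1/866 = 0.00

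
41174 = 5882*7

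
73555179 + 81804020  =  155359199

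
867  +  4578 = 5445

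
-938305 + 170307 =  - 767998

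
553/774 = 553/774 = 0.71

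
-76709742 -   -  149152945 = 72443203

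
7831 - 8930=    - 1099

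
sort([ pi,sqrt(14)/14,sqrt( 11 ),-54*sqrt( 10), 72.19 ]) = [ - 54 * sqrt( 10),sqrt( 14)/14, pi, sqrt ( 11),72.19] 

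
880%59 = 54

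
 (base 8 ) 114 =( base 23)37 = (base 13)5b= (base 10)76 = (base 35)26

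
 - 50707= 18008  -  68715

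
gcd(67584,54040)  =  8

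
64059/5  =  12811  +  4/5 = 12811.80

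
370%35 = 20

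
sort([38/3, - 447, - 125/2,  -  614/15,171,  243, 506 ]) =[ - 447, - 125/2, - 614/15, 38/3, 171,243, 506]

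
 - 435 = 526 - 961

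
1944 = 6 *324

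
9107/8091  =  1 + 1016/8091 = 1.13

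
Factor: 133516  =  2^2*29^1*1151^1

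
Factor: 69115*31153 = 2153139595  =  5^1 * 23^1  *  601^1*31153^1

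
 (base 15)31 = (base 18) 2a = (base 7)64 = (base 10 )46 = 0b101110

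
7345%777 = 352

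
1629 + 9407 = 11036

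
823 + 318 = 1141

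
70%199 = 70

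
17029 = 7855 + 9174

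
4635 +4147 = 8782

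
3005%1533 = 1472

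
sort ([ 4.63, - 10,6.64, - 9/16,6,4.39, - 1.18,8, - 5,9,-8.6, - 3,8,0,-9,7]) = [  -  10, - 9, - 8.6,- 5, - 3,-1.18, - 9/16,0,4.39 , 4.63,  6,6.64,  7,8, 8, 9]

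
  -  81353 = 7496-88849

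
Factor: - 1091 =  - 1091^1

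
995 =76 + 919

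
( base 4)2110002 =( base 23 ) HKL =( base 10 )9474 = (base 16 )2502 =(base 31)9QJ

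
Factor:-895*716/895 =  - 2^2* 179^1 = -716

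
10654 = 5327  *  2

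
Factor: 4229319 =3^1* 1409773^1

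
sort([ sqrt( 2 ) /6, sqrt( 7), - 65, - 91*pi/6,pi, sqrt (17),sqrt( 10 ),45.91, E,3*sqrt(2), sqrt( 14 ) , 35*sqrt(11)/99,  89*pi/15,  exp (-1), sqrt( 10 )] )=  [ - 65, - 91 * pi/6, sqrt (2)/6, exp(- 1),35*sqrt (11) /99, sqrt( 7),E , pi, sqrt(10), sqrt( 10), sqrt ( 14), sqrt( 17),3*sqrt ( 2),  89*pi/15,45.91 ] 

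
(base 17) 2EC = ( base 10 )828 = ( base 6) 3500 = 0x33c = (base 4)30330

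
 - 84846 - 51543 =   -  136389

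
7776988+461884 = 8238872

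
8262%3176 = 1910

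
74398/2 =37199 = 37199.00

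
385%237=148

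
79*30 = 2370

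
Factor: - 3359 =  - 3359^1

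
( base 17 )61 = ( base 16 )67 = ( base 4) 1213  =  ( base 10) 103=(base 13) 7C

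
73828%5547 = 1717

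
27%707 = 27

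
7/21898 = 7/21898=0.00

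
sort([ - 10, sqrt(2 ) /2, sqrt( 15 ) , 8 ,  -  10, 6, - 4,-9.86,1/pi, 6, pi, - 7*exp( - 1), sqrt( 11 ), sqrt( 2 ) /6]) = [ - 10, - 10,  -  9.86, - 4, - 7*exp ( - 1), sqrt( 2 )/6, 1/pi, sqrt( 2)/2 , pi,sqrt( 11 ), sqrt( 15), 6, 6, 8 ]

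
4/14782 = 2/7391 = 0.00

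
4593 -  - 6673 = 11266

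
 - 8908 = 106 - 9014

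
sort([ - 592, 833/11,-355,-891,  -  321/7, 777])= [ - 891, - 592, - 355, - 321/7,833/11, 777]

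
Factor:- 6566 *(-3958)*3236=2^4*7^2*67^1*809^1*1979^1 = 84097905808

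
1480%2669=1480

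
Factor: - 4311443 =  - 191^1 * 22573^1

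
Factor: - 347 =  - 347^1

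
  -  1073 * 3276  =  -3515148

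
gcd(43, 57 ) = 1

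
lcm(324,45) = 1620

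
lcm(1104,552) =1104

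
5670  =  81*70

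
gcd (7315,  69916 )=77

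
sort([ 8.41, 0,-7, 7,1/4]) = [ - 7,0,1/4, 7,  8.41] 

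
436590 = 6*72765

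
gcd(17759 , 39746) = 7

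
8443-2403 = 6040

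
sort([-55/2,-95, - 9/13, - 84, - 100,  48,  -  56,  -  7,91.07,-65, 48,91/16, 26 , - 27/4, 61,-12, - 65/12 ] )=[ -100,-95,-84, - 65,-56,-55/2,-12,-7 , - 27/4,  -  65/12,-9/13,91/16, 26, 48,48, 61,91.07]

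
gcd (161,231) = 7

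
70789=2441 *29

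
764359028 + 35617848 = 799976876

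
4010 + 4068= 8078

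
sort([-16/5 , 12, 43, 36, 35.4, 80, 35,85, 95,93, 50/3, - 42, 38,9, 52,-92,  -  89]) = [ - 92,-89 , - 42, - 16/5, 9, 12,50/3,  35, 35.4, 36,38, 43, 52,80, 85, 93 , 95]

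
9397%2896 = 709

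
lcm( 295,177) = 885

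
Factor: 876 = 2^2 * 3^1*73^1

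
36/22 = 1 + 7/11 = 1.64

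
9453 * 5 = 47265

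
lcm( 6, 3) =6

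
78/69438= 13/11573 =0.00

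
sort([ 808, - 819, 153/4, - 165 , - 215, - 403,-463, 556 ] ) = [ - 819, - 463,-403, - 215,  -  165,153/4,556, 808] 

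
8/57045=8/57045 =0.00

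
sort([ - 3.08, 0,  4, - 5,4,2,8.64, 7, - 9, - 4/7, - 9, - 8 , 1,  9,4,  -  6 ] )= [ -9, - 9,  -  8, - 6, - 5,-3.08, - 4/7, 0,1,2,4, 4, 4,7, 8.64 , 9 ]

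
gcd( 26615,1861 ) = 1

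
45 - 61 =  - 16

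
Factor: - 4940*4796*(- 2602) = 2^5*5^1*11^1*13^1*19^1*109^1*1301^1 = 61647208480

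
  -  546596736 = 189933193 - 736529929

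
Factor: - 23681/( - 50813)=199/427 = 7^( - 1)*61^(-1)*199^1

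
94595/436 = 216 + 419/436 = 216.96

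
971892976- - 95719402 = 1067612378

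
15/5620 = 3/1124 =0.00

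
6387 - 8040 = -1653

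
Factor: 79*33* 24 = 2^3*3^2*11^1 * 79^1 = 62568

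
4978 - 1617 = 3361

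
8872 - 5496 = 3376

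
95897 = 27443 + 68454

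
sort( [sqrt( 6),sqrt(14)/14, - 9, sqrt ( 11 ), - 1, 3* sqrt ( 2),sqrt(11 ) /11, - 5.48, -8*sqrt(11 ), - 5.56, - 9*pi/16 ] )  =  [ - 8*sqrt( 11 ), - 9,-5.56, - 5.48, - 9*pi/16, - 1 , sqrt( 14 ) /14,sqrt( 11 )/11, sqrt( 6), sqrt( 11 ),3*sqrt( 2) ] 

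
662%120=62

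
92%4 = 0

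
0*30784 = 0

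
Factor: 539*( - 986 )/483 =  - 2^1 * 3^(- 1 )*7^1*11^1*17^1*23^( - 1)*29^1 = -75922/69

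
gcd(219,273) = 3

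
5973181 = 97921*61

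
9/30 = 3/10 = 0.30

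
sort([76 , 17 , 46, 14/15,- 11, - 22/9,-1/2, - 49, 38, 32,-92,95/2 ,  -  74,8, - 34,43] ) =[ - 92,- 74 , - 49, - 34, - 11,-22/9,  -  1/2,14/15,8 , 17, 32 , 38, 43  ,  46,95/2, 76] 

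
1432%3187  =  1432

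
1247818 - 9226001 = -7978183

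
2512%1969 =543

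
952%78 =16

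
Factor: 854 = 2^1*7^1*61^1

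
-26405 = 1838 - 28243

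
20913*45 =941085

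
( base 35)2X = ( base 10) 103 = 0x67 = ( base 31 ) 3A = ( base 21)4j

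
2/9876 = 1/4938 =0.00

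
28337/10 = 28337/10 = 2833.70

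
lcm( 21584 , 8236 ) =625936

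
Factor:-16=-2^4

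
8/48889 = 8/48889 = 0.00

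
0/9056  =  0= 0.00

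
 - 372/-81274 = 186/40637 = 0.00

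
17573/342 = 17573/342= 51.38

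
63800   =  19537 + 44263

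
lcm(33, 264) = 264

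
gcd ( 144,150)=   6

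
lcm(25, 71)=1775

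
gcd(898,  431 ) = 1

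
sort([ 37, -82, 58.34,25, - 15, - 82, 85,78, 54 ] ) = [ - 82 , - 82, - 15,  25,37,54,58.34,78, 85 ] 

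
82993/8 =10374 + 1/8= 10374.12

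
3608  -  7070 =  - 3462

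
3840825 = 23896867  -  20056042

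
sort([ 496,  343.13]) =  [ 343.13,496 ]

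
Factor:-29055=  - 3^1 * 5^1*13^1*149^1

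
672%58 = 34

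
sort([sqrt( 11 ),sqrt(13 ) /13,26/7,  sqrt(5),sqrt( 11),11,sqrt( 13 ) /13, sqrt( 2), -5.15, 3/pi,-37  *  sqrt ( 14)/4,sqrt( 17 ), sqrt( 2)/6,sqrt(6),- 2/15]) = [ - 37*sqrt( 14)/4, - 5.15, - 2/15,sqrt(2 ) /6 , sqrt( 13)/13,  sqrt( 13 )/13,3/pi,sqrt(2 ),sqrt(5), sqrt( 6 ),sqrt( 11 ), sqrt( 11),26/7,sqrt( 17 ), 11]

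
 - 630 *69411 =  - 43728930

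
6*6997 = 41982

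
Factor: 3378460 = 2^2*5^1*251^1 * 673^1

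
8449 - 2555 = 5894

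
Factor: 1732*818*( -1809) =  - 2562947784 = - 2^3*3^3*67^1  *409^1 *433^1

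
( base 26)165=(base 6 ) 3513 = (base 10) 837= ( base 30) rr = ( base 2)1101000101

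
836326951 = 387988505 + 448338446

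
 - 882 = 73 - 955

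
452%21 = 11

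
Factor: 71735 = 5^1*14347^1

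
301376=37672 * 8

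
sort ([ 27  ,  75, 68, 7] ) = [7,27 , 68, 75] 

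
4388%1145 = 953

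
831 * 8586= 7134966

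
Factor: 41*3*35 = 4305 = 3^1*5^1 * 7^1*41^1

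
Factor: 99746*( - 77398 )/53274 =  - 2^1*3^( - 1)*13^( -1) * 53^1*683^( - 1)*941^1*38699^1=-3860070454/26637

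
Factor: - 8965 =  - 5^1*11^1*163^1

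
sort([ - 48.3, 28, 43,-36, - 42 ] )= [ - 48.3, - 42 , - 36,28,43] 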